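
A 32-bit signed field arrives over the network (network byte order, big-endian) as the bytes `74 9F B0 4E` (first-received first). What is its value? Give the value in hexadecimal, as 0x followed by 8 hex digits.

In big-endian order the high byte comes first in memory.
The bytes are already most-significant first: 0x749FB04E.

0x749FB04E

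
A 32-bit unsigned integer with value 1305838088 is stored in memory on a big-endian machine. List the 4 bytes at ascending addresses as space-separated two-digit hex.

4D D5 82 08

1305838088 in hexadecimal, padded to 32 bits, is 0x4DD58208.
Split into bytes (most-significant first): 4D D5 82 08.
Big-endian stores the most-significant byte at the lowest address.
So the memory order matches the most-significant-first order: 4D D5 82 08.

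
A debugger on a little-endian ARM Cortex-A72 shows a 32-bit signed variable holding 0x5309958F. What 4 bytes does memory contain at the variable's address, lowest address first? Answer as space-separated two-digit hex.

8F 95 09 53

Split into bytes (most-significant first): 53 09 95 8F.
Little-endian: lowest address holds the least-significant byte.
So at ascending addresses the bytes are 8F 95 09 53.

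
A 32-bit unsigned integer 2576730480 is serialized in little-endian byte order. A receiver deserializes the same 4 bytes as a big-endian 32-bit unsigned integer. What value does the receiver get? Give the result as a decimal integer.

1892259225

2576730480 in 32-bit hexadecimal is 0x9995C970.
Stored little-endian, the bytes at ascending addresses are 70 C9 95 99.
Read back as big-endian, the last byte is least significant, giving 0x70C99599.
0x70C99599 = 1892259225.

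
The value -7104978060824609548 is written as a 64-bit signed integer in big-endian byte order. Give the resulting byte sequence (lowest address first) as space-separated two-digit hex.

Two's complement of -7104978060824609548 in 64 bits: 7104978060824609548 = 0x6299F3E70C65030C; invert → 0x9D660C18F39AFCF3; add 1 → 0x9D660C18F39AFCF4.
Split into bytes (most-significant first): 9D 66 0C 18 F3 9A FC F4.
Big-endian stores the most-significant byte at the lowest address.
So the memory order matches the most-significant-first order: 9D 66 0C 18 F3 9A FC F4.

9D 66 0C 18 F3 9A FC F4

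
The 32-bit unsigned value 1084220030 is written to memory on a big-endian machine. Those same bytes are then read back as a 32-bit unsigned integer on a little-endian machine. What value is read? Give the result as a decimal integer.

2128781120

1084220030 in 32-bit hexadecimal is 0x409FE27E.
Stored big-endian, the bytes at ascending addresses are 40 9F E2 7E.
Read back as little-endian, the first byte is least significant, giving 0x7EE29F40.
0x7EE29F40 = 2128781120.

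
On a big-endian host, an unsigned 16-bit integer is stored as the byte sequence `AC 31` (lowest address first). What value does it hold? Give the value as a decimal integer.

44081

Big-endian: lowest address holds the most-significant byte.
The bytes are already most-significant first: 0xAC31.
0xAC31 = 44081.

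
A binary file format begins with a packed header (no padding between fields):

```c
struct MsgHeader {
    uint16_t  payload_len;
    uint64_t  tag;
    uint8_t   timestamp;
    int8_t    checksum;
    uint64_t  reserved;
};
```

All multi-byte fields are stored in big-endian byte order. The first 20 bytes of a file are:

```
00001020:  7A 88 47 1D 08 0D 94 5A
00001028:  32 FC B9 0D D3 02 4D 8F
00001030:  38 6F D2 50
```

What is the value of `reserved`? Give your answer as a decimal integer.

15204800569478730320

`reserved` follows `payload_len` (2 B), `tag` (8 B), `timestamp` (1 B), `checksum` (1 B), so it starts at offset 2 + 8 + 1 + 1 = 12 and occupies 8 bytes.
Bytes at offsets 12..19: D3 02 4D 8F 38 6F D2 50.
Big-endian: lowest address holds the most-significant byte.
The bytes are already most-significant first: 0xD3024D8F386FD250.
0xD3024D8F386FD250 = 15204800569478730320.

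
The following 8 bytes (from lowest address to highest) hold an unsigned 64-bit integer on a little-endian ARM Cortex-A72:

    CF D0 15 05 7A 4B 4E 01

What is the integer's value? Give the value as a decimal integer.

Little-endian stores the least-significant byte at the lowest address.
Reassemble most-significant byte first: 01 4E 4B 7A 05 15 D0 CF → 0x014E4B7A0515D0CF.
0x014E4B7A0515D0CF = 94095629664768207.

94095629664768207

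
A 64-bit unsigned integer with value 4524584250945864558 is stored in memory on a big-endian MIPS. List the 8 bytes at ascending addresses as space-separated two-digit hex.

4524584250945864558 in hexadecimal, padded to 64 bits, is 0x3ECA8D6769F4836E.
Split into bytes (most-significant first): 3E CA 8D 67 69 F4 83 6E.
Big-endian stores the most-significant byte at the lowest address.
So the memory order matches the most-significant-first order: 3E CA 8D 67 69 F4 83 6E.

3E CA 8D 67 69 F4 83 6E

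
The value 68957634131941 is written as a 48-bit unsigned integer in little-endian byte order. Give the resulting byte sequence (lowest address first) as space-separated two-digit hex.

68957634131941 in hexadecimal, padded to 48 bits, is 0x3EB7734977E5.
Split into bytes (most-significant first): 3E B7 73 49 77 E5.
In little-endian order the low byte comes first in memory.
So at ascending addresses the bytes are E5 77 49 73 B7 3E.

E5 77 49 73 B7 3E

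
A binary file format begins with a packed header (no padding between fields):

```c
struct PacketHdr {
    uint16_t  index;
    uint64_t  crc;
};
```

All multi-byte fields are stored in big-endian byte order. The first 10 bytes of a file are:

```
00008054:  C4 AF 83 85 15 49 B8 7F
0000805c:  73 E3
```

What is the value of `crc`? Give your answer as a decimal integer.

9477004397243233251

`crc` follows `index` (2 bytes), so it starts at byte offset 2 and occupies 8 bytes.
Bytes at offsets 2..9: 83 85 15 49 B8 7F 73 E3.
Big-endian: lowest address holds the most-significant byte.
The bytes are already most-significant first: 0x83851549B87F73E3.
0x83851549B87F73E3 = 9477004397243233251.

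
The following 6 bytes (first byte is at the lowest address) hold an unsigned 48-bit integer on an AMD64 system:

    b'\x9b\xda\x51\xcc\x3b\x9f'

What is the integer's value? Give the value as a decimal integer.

Little-endian stores the least-significant byte at the lowest address.
Reassemble most-significant byte first: 9F 3B CC 51 DA 9B → 0x9F3BCC51DA9B.
0x9F3BCC51DA9B = 175079179803291.

175079179803291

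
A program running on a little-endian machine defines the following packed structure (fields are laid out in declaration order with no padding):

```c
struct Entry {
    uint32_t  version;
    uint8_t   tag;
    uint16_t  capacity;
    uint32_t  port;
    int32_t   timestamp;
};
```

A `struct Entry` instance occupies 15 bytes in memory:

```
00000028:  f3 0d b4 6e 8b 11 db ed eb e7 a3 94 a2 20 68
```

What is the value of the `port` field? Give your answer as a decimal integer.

`port` follows `version` (4 B), `tag` (1 B), `capacity` (2 B), so it starts at offset 4 + 1 + 2 = 7 and occupies 4 bytes.
Bytes at offsets 7..10: ED EB E7 A3.
In little-endian order the low byte comes first in memory.
Reassemble most-significant byte first: A3 E7 EB ED → 0xA3E7EBED.
0xA3E7EBED = 2749885421.

2749885421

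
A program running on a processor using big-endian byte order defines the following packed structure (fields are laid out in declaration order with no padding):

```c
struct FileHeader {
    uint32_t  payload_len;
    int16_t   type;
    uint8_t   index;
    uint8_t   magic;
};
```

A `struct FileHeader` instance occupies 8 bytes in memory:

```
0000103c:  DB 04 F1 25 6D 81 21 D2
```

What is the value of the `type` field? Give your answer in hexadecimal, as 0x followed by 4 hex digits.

0x6D81

`type` follows `payload_len` (4 bytes), so it starts at byte offset 4 and occupies 2 bytes.
Bytes at offsets 4..5: 6D 81.
Big-endian: lowest address holds the most-significant byte.
The bytes are already most-significant first: 0x6D81.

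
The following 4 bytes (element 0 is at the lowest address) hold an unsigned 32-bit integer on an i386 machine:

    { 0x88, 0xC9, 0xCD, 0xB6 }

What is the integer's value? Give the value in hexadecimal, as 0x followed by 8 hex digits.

Little-endian stores the least-significant byte at the lowest address.
Reassemble most-significant byte first: B6 CD C9 88 → 0xB6CDC988.

0xB6CDC988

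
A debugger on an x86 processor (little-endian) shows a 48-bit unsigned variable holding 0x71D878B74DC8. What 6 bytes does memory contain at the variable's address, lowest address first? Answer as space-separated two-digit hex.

Split into bytes (most-significant first): 71 D8 78 B7 4D C8.
Little-endian stores the least-significant byte at the lowest address.
So at ascending addresses the bytes are C8 4D B7 78 D8 71.

C8 4D B7 78 D8 71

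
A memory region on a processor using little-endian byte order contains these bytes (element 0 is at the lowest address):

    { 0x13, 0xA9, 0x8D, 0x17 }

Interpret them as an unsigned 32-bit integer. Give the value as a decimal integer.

In little-endian order the low byte comes first in memory.
Reassemble most-significant byte first: 17 8D A9 13 → 0x178DA913.
0x178DA913 = 395159827.

395159827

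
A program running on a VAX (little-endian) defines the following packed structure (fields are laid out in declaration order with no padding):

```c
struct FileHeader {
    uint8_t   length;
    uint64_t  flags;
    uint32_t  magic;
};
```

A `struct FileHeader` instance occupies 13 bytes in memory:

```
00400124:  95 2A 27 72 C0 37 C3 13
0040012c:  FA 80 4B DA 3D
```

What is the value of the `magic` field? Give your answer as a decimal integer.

1037716352

`magic` follows `length` (1 B), `flags` (8 B), so it starts at offset 1 + 8 = 9 and occupies 4 bytes.
Bytes at offsets 9..12: 80 4B DA 3D.
Little-endian stores the least-significant byte at the lowest address.
Reassemble most-significant byte first: 3D DA 4B 80 → 0x3DDA4B80.
0x3DDA4B80 = 1037716352.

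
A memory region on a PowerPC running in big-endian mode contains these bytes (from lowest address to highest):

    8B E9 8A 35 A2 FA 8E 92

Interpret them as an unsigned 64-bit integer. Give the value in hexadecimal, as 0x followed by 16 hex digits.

0x8BE98A35A2FA8E92

Big-endian: lowest address holds the most-significant byte.
The bytes are already most-significant first: 0x8BE98A35A2FA8E92.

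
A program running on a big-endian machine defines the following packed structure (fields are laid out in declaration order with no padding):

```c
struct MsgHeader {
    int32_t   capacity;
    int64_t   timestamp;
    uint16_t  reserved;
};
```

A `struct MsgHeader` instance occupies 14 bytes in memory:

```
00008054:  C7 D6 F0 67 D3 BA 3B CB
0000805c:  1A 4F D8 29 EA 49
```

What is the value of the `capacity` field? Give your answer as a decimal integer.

`capacity` is the first field, at byte offset 0, occupying 4 bytes.
Bytes at offsets 0..3: C7 D6 F0 67.
In big-endian order the high byte comes first in memory.
The bytes are already most-significant first: 0xC7D6F067.
Top bit is set, so as a signed 32-bit value this is 0xC7D6F067 − 2^32 = -942215065.

-942215065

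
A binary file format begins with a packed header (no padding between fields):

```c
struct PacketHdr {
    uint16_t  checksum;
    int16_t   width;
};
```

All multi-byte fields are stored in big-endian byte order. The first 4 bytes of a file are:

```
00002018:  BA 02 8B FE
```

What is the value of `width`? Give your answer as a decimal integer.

`width` follows `checksum` (2 bytes), so it starts at byte offset 2 and occupies 2 bytes.
Bytes at offsets 2..3: 8B FE.
In big-endian order the high byte comes first in memory.
The bytes are already most-significant first: 0x8BFE.
Top bit is set, so as a signed 16-bit value this is 0x8BFE − 2^16 = -29698.

-29698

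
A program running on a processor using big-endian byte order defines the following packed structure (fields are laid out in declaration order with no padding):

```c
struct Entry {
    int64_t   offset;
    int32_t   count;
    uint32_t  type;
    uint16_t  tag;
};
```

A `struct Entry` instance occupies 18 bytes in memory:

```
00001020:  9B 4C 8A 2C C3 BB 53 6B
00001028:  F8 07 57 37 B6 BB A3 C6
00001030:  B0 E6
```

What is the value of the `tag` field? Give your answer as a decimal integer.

`tag` follows `offset` (8 B), `count` (4 B), `type` (4 B), so it starts at offset 8 + 4 + 4 = 16 and occupies 2 bytes.
Bytes at offsets 16..17: B0 E6.
In big-endian order the high byte comes first in memory.
The bytes are already most-significant first: 0xB0E6.
0xB0E6 = 45286.

45286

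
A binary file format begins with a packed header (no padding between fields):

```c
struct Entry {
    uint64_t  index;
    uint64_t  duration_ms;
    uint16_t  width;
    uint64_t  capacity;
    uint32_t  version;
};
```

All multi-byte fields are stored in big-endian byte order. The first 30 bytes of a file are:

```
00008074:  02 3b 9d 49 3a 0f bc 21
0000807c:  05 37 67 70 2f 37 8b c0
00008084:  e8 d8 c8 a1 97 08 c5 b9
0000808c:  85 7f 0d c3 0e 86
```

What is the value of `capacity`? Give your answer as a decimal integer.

14457002342768805247

`capacity` follows `index` (8 B), `duration_ms` (8 B), `width` (2 B), so it starts at offset 8 + 8 + 2 = 18 and occupies 8 bytes.
Bytes at offsets 18..25: C8 A1 97 08 C5 B9 85 7F.
Big-endian: lowest address holds the most-significant byte.
The bytes are already most-significant first: 0xC8A19708C5B9857F.
0xC8A19708C5B9857F = 14457002342768805247.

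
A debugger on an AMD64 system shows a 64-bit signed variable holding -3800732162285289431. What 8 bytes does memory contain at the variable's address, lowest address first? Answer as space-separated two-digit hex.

29 40 95 4C 3C 16 41 CB

Two's complement of -3800732162285289431 in 64 bits: 3800732162285289431 = 0x34BEE9C3B36ABFD7; invert → 0xCB41163C4C954028; add 1 → 0xCB41163C4C954029.
Split into bytes (most-significant first): CB 41 16 3C 4C 95 40 29.
In little-endian order the low byte comes first in memory.
So at ascending addresses the bytes are 29 40 95 4C 3C 16 41 CB.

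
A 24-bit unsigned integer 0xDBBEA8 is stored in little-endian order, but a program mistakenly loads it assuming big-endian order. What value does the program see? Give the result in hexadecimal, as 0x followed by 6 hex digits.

0xA8BEDB

Stored little-endian, the bytes at ascending addresses are A8 BE DB.
Read back as big-endian, the last byte is least significant, giving 0xA8BEDB.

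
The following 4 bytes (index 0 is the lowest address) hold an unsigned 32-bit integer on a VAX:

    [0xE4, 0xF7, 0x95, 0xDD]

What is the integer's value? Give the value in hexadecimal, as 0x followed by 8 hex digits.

In little-endian order the low byte comes first in memory.
Reassemble most-significant byte first: DD 95 F7 E4 → 0xDD95F7E4.

0xDD95F7E4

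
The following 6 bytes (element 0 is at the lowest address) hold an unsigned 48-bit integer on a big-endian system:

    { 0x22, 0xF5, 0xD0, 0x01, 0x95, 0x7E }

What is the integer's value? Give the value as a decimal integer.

Big-endian stores the most-significant byte at the lowest address.
The bytes are already most-significant first: 0x22F5D001957E.
0x22F5D001957E = 38439152096638.

38439152096638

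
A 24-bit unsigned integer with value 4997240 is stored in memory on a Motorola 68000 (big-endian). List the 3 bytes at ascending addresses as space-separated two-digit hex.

4997240 in hexadecimal, padded to 24 bits, is 0x4C4078.
Split into bytes (most-significant first): 4C 40 78.
Big-endian: lowest address holds the most-significant byte.
So the memory order matches the most-significant-first order: 4C 40 78.

4C 40 78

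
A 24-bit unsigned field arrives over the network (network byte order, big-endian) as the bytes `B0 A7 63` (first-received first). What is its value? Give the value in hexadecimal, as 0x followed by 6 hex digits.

In big-endian order the high byte comes first in memory.
The bytes are already most-significant first: 0xB0A763.

0xB0A763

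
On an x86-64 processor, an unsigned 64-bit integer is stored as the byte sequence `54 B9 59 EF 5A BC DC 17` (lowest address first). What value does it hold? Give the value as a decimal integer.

1719456256497400148

Little-endian: lowest address holds the least-significant byte.
Reassemble most-significant byte first: 17 DC BC 5A EF 59 B9 54 → 0x17DCBC5AEF59B954.
0x17DCBC5AEF59B954 = 1719456256497400148.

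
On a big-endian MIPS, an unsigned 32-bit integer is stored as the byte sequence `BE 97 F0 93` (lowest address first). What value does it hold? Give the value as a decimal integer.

Big-endian stores the most-significant byte at the lowest address.
The bytes are already most-significant first: 0xBE97F093.
0xBE97F093 = 3197628563.

3197628563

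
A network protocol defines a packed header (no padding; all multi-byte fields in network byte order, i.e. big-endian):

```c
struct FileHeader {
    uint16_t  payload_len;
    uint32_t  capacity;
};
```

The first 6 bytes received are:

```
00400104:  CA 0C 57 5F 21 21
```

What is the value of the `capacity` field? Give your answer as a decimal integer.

1465852193

`capacity` follows `payload_len` (2 bytes), so it starts at byte offset 2 and occupies 4 bytes.
Bytes at offsets 2..5: 57 5F 21 21.
Big-endian: lowest address holds the most-significant byte.
The bytes are already most-significant first: 0x575F2121.
0x575F2121 = 1465852193.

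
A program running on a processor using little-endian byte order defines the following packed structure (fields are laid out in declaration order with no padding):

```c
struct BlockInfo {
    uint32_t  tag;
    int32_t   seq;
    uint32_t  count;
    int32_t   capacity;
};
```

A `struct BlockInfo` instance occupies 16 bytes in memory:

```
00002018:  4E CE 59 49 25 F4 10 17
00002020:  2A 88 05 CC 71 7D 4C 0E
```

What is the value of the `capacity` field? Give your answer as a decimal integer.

`capacity` follows `tag` (4 B), `seq` (4 B), `count` (4 B), so it starts at offset 4 + 4 + 4 = 12 and occupies 4 bytes.
Bytes at offsets 12..15: 71 7D 4C 0E.
In little-endian order the low byte comes first in memory.
Reassemble most-significant byte first: 0E 4C 7D 71 → 0x0E4C7D71.
0x0E4C7D71 = 239893873.

239893873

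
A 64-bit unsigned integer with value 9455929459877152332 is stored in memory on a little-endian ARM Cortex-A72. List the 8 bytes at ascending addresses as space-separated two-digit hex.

4C 06 21 7D BE 35 3A 83

9455929459877152332 in hexadecimal, padded to 64 bits, is 0x833A35BE7D21064C.
Split into bytes (most-significant first): 83 3A 35 BE 7D 21 06 4C.
Little-endian: lowest address holds the least-significant byte.
So at ascending addresses the bytes are 4C 06 21 7D BE 35 3A 83.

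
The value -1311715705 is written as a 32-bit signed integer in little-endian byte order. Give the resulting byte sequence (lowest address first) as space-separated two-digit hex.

87 CE D0 B1

Two's complement of -1311715705 in 32 bits: 1311715705 = 0x4E2F3179; invert → 0xB1D0CE86; add 1 → 0xB1D0CE87.
Split into bytes (most-significant first): B1 D0 CE 87.
In little-endian order the low byte comes first in memory.
So at ascending addresses the bytes are 87 CE D0 B1.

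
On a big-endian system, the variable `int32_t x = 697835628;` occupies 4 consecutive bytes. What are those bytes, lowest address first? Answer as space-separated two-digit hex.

697835628 in hexadecimal, padded to 32 bits, is 0x2998206C.
Split into bytes (most-significant first): 29 98 20 6C.
In big-endian order the high byte comes first in memory.
So the memory order matches the most-significant-first order: 29 98 20 6C.

29 98 20 6C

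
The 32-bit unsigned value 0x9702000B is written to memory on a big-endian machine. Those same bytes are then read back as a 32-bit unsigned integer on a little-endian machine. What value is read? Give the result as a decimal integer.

184550039

Stored big-endian, the bytes at ascending addresses are 97 02 00 0B.
Read back as little-endian, the first byte is least significant, giving 0x0B000297.
0x0B000297 = 184550039.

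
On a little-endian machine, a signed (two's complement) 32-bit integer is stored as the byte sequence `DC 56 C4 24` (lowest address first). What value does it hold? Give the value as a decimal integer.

616847068

Little-endian stores the least-significant byte at the lowest address.
Reassemble most-significant byte first: 24 C4 56 DC → 0x24C456DC.
0x24C456DC = 616847068.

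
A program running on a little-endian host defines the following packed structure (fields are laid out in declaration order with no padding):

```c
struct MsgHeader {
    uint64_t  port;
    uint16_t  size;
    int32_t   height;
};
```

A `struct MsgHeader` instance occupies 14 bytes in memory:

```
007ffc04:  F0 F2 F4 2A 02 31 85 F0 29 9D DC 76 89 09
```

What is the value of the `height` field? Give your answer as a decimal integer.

`height` follows `port` (8 B), `size` (2 B), so it starts at offset 8 + 2 = 10 and occupies 4 bytes.
Bytes at offsets 10..13: DC 76 89 09.
Little-endian stores the least-significant byte at the lowest address.
Reassemble most-significant byte first: 09 89 76 DC → 0x098976DC.
0x098976DC = 160003804.

160003804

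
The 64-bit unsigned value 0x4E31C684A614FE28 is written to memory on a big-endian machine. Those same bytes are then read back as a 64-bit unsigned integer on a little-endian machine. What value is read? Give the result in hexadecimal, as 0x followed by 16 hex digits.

0x28FE14A684C6314E

Stored big-endian, the bytes at ascending addresses are 4E 31 C6 84 A6 14 FE 28.
Read back as little-endian, the first byte is least significant, giving 0x28FE14A684C6314E.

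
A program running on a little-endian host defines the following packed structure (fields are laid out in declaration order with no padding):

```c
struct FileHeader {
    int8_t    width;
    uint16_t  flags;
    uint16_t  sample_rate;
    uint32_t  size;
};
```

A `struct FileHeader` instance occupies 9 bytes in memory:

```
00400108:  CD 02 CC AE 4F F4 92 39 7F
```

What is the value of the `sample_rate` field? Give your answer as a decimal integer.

`sample_rate` follows `width` (1 B), `flags` (2 B), so it starts at offset 1 + 2 = 3 and occupies 2 bytes.
Bytes at offsets 3..4: AE 4F.
Little-endian stores the least-significant byte at the lowest address.
Reassemble most-significant byte first: 4F AE → 0x4FAE.
0x4FAE = 20398.

20398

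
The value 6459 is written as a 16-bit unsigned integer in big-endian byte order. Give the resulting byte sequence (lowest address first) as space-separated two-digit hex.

6459 in hexadecimal, padded to 16 bits, is 0x193B.
Split into bytes (most-significant first): 19 3B.
Big-endian stores the most-significant byte at the lowest address.
So the memory order matches the most-significant-first order: 19 3B.

19 3B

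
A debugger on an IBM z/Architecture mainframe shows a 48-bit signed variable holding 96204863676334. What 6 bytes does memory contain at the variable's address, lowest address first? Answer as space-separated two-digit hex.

96204863676334 in hexadecimal, padded to 48 bits, is 0x577F70B99FAE.
Split into bytes (most-significant first): 57 7F 70 B9 9F AE.
Big-endian stores the most-significant byte at the lowest address.
So the memory order matches the most-significant-first order: 57 7F 70 B9 9F AE.

57 7F 70 B9 9F AE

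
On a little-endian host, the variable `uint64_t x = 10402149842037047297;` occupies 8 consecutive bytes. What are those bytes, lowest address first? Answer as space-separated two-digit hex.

01 00 01 1B 2B DC 5B 90

10402149842037047297 in hexadecimal, padded to 64 bits, is 0x905BDC2B1B010001.
Split into bytes (most-significant first): 90 5B DC 2B 1B 01 00 01.
In little-endian order the low byte comes first in memory.
So at ascending addresses the bytes are 01 00 01 1B 2B DC 5B 90.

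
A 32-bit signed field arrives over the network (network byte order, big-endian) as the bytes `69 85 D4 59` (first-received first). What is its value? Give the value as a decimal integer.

Big-endian stores the most-significant byte at the lowest address.
The bytes are already most-significant first: 0x6985D459.
0x6985D459 = 1770378329.

1770378329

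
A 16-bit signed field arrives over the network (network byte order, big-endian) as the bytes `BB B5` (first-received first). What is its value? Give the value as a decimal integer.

-17483

Big-endian stores the most-significant byte at the lowest address.
The bytes are already most-significant first: 0xBBB5.
Top bit is set, so as a signed 16-bit value this is 0xBBB5 − 2^16 = -17483.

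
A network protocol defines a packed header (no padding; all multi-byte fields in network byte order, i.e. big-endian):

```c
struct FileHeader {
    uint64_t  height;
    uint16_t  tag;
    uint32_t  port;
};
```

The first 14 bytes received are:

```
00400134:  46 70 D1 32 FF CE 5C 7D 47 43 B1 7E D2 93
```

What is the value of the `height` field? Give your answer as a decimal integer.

5075786797016833149

`height` is the first field, at byte offset 0, occupying 8 bytes.
Bytes at offsets 0..7: 46 70 D1 32 FF CE 5C 7D.
In big-endian order the high byte comes first in memory.
The bytes are already most-significant first: 0x4670D132FFCE5C7D.
0x4670D132FFCE5C7D = 5075786797016833149.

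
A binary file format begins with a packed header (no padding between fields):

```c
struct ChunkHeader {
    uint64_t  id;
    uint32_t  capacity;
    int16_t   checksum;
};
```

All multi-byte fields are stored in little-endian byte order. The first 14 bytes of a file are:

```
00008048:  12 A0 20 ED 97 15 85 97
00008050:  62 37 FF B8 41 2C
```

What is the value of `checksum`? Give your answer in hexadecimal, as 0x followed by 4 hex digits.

0x2C41

`checksum` follows `id` (8 B), `capacity` (4 B), so it starts at offset 8 + 4 = 12 and occupies 2 bytes.
Bytes at offsets 12..13: 41 2C.
Little-endian stores the least-significant byte at the lowest address.
Reassemble most-significant byte first: 2C 41 → 0x2C41.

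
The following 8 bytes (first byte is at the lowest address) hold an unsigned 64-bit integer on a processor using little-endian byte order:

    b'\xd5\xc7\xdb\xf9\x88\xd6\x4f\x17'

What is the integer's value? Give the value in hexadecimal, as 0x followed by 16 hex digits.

In little-endian order the low byte comes first in memory.
Reassemble most-significant byte first: 17 4F D6 88 F9 DB C7 D5 → 0x174FD688F9DBC7D5.

0x174FD688F9DBC7D5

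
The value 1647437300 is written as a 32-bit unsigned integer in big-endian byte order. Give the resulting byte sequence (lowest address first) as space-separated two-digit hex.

1647437300 in hexadecimal, padded to 32 bits, is 0x6231E5F4.
Split into bytes (most-significant first): 62 31 E5 F4.
Big-endian: lowest address holds the most-significant byte.
So the memory order matches the most-significant-first order: 62 31 E5 F4.

62 31 E5 F4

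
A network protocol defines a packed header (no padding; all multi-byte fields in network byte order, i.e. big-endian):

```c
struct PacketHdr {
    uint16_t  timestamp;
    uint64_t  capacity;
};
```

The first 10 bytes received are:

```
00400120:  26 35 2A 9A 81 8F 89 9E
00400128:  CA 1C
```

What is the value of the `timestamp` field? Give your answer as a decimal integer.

`timestamp` is the first field, at byte offset 0, occupying 2 bytes.
Bytes at offsets 0..1: 26 35.
Big-endian stores the most-significant byte at the lowest address.
The bytes are already most-significant first: 0x2635.
0x2635 = 9781.

9781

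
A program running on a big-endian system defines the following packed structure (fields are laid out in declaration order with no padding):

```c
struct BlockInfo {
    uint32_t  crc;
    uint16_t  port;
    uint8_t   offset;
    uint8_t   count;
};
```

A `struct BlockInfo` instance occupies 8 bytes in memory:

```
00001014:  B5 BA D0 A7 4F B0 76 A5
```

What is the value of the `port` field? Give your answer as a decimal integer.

`port` follows `crc` (4 bytes), so it starts at byte offset 4 and occupies 2 bytes.
Bytes at offsets 4..5: 4F B0.
Big-endian: lowest address holds the most-significant byte.
The bytes are already most-significant first: 0x4FB0.
0x4FB0 = 20400.

20400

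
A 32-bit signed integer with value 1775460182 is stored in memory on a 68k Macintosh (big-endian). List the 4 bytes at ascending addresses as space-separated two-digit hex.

1775460182 in hexadecimal, padded to 32 bits, is 0x69D35F56.
Split into bytes (most-significant first): 69 D3 5F 56.
In big-endian order the high byte comes first in memory.
So the memory order matches the most-significant-first order: 69 D3 5F 56.

69 D3 5F 56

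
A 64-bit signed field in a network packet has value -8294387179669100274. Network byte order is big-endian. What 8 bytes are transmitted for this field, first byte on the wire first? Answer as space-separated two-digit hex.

Two's complement of -8294387179669100274 in 64 bits: 8294387179669100274 = 0x731B9531C1BB16F2; invert → 0x8CE46ACE3E44E90D; add 1 → 0x8CE46ACE3E44E90E.
Split into bytes (most-significant first): 8C E4 6A CE 3E 44 E9 0E.
Big-endian: lowest address holds the most-significant byte.
So the memory order matches the most-significant-first order: 8C E4 6A CE 3E 44 E9 0E.

8C E4 6A CE 3E 44 E9 0E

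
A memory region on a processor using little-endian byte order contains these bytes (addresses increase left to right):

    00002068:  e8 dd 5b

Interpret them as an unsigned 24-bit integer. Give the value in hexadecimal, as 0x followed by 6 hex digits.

0x5BDDE8

Little-endian: lowest address holds the least-significant byte.
Reassemble most-significant byte first: 5B DD E8 → 0x5BDDE8.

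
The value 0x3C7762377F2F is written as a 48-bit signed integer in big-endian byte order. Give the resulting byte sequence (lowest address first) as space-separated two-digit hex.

3C 77 62 37 7F 2F

Split into bytes (most-significant first): 3C 77 62 37 7F 2F.
Big-endian stores the most-significant byte at the lowest address.
So the memory order matches the most-significant-first order: 3C 77 62 37 7F 2F.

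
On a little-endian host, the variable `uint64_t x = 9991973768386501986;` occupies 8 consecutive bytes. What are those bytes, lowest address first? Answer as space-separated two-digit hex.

62 DD B2 DD 33 9F AA 8A

9991973768386501986 in hexadecimal, padded to 64 bits, is 0x8AAA9F33DDB2DD62.
Split into bytes (most-significant first): 8A AA 9F 33 DD B2 DD 62.
In little-endian order the low byte comes first in memory.
So at ascending addresses the bytes are 62 DD B2 DD 33 9F AA 8A.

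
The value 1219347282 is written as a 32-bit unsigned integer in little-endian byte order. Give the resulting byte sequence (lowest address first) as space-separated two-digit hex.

1219347282 in hexadecimal, padded to 32 bits, is 0x48ADC352.
Split into bytes (most-significant first): 48 AD C3 52.
Little-endian: lowest address holds the least-significant byte.
So at ascending addresses the bytes are 52 C3 AD 48.

52 C3 AD 48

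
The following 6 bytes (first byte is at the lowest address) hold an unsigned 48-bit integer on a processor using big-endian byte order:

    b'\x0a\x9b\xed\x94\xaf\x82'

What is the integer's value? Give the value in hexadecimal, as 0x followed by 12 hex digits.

0x0A9BED94AF82

In big-endian order the high byte comes first in memory.
The bytes are already most-significant first: 0x0A9BED94AF82.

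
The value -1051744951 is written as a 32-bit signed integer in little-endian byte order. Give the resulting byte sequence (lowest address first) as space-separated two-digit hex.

Two's complement of -1051744951 in 32 bits: 1051744951 = 0x3EB05AB7; invert → 0xC14FA548; add 1 → 0xC14FA549.
Split into bytes (most-significant first): C1 4F A5 49.
Little-endian: lowest address holds the least-significant byte.
So at ascending addresses the bytes are 49 A5 4F C1.

49 A5 4F C1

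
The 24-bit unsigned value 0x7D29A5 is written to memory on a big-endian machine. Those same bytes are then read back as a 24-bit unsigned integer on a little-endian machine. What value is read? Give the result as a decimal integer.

10824061

Stored big-endian, the bytes at ascending addresses are 7D 29 A5.
Read back as little-endian, the first byte is least significant, giving 0xA5297D.
0xA5297D = 10824061.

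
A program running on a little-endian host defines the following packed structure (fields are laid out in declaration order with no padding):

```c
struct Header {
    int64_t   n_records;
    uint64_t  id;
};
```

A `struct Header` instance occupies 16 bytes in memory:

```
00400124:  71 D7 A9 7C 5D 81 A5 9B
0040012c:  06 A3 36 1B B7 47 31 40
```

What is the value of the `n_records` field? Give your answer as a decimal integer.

-7231231388150016143

`n_records` is the first field, at byte offset 0, occupying 8 bytes.
Bytes at offsets 0..7: 71 D7 A9 7C 5D 81 A5 9B.
Little-endian: lowest address holds the least-significant byte.
Reassemble most-significant byte first: 9B A5 81 5D 7C A9 D7 71 → 0x9BA5815D7CA9D771.
Top bit is set, so as a signed 64-bit value this is 0x9BA5815D7CA9D771 − 2^64 = -7231231388150016143.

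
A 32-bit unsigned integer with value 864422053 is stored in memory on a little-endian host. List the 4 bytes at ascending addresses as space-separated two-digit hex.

A5 08 86 33

864422053 in hexadecimal, padded to 32 bits, is 0x338608A5.
Split into bytes (most-significant first): 33 86 08 A5.
Little-endian stores the least-significant byte at the lowest address.
So at ascending addresses the bytes are A5 08 86 33.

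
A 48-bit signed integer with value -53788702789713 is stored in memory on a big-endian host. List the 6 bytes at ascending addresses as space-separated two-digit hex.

Two's complement of -53788702789713 in 48 bits: 53788702789713 = 0x30EBA885D051; invert → 0xCF14577A2FAE; add 1 → 0xCF14577A2FAF.
Split into bytes (most-significant first): CF 14 57 7A 2F AF.
In big-endian order the high byte comes first in memory.
So the memory order matches the most-significant-first order: CF 14 57 7A 2F AF.

CF 14 57 7A 2F AF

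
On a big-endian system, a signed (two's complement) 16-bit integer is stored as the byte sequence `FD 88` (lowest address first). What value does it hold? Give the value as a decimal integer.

-632

Big-endian: lowest address holds the most-significant byte.
The bytes are already most-significant first: 0xFD88.
Top bit is set, so as a signed 16-bit value this is 0xFD88 − 2^16 = -632.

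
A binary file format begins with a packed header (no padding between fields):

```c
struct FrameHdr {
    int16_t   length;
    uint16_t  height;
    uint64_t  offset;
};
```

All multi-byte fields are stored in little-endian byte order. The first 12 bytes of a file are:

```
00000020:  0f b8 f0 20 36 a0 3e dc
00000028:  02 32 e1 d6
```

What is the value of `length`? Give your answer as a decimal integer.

`length` is the first field, at byte offset 0, occupying 2 bytes.
Bytes at offsets 0..1: 0F B8.
Little-endian stores the least-significant byte at the lowest address.
Reassemble most-significant byte first: B8 0F → 0xB80F.
Top bit is set, so as a signed 16-bit value this is 0xB80F − 2^16 = -18417.

-18417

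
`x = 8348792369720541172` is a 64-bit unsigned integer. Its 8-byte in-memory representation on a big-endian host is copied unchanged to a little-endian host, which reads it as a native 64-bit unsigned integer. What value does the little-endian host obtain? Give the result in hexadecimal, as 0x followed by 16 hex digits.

0xF43FAF2C6DDEDC73

8348792369720541172 in 64-bit hexadecimal is 0x73DCDE6D2CAF3FF4.
Stored big-endian, the bytes at ascending addresses are 73 DC DE 6D 2C AF 3F F4.
Read back as little-endian, the first byte is least significant, giving 0xF43FAF2C6DDEDC73.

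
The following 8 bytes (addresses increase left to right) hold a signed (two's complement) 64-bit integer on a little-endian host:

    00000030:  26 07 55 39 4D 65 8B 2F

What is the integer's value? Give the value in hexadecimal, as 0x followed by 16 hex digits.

In little-endian order the low byte comes first in memory.
Reassemble most-significant byte first: 2F 8B 65 4D 39 55 07 26 → 0x2F8B654D39550726.

0x2F8B654D39550726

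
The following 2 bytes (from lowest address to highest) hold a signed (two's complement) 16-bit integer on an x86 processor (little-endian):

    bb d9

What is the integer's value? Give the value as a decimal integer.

-9797

Little-endian: lowest address holds the least-significant byte.
Reassemble most-significant byte first: D9 BB → 0xD9BB.
Top bit is set, so as a signed 16-bit value this is 0xD9BB − 2^16 = -9797.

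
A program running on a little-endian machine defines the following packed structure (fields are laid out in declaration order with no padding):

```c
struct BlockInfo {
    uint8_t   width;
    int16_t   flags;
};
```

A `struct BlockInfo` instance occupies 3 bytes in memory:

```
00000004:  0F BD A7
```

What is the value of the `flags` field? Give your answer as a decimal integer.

`flags` follows `width` (1 byte), so it starts at byte offset 1 and occupies 2 bytes.
Bytes at offsets 1..2: BD A7.
In little-endian order the low byte comes first in memory.
Reassemble most-significant byte first: A7 BD → 0xA7BD.
Top bit is set, so as a signed 16-bit value this is 0xA7BD − 2^16 = -22595.

-22595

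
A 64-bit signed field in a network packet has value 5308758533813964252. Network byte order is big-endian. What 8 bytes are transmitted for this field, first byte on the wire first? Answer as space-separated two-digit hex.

49 AC 7F C2 6E 4E 0D DC

5308758533813964252 in hexadecimal, padded to 64 bits, is 0x49AC7FC26E4E0DDC.
Split into bytes (most-significant first): 49 AC 7F C2 6E 4E 0D DC.
Big-endian stores the most-significant byte at the lowest address.
So the memory order matches the most-significant-first order: 49 AC 7F C2 6E 4E 0D DC.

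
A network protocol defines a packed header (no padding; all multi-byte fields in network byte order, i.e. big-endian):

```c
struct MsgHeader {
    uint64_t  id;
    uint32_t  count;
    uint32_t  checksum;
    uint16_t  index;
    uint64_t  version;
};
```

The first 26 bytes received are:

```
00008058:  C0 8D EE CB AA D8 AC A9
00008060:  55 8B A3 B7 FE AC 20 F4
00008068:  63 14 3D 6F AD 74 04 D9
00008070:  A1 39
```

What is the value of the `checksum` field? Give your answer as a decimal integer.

`checksum` follows `id` (8 B), `count` (4 B), so it starts at offset 8 + 4 = 12 and occupies 4 bytes.
Bytes at offsets 12..15: FE AC 20 F4.
In big-endian order the high byte comes first in memory.
The bytes are already most-significant first: 0xFEAC20F4.
0xFEAC20F4 = 4272693492.

4272693492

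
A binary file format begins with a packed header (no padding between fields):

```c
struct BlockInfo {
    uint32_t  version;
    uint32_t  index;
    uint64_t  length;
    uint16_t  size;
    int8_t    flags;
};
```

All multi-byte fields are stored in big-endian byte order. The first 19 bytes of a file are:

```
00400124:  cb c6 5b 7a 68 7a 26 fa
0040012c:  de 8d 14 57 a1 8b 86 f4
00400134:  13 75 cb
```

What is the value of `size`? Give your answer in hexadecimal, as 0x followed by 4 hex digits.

`size` follows `version` (4 B), `index` (4 B), `length` (8 B), so it starts at offset 4 + 4 + 8 = 16 and occupies 2 bytes.
Bytes at offsets 16..17: 13 75.
In big-endian order the high byte comes first in memory.
The bytes are already most-significant first: 0x1375.

0x1375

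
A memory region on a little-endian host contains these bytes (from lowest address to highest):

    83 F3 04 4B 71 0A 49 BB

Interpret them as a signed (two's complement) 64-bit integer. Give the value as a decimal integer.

Little-endian stores the least-significant byte at the lowest address.
Reassemble most-significant byte first: BB 49 0A 71 4B 04 F3 83 → 0xBB490A714B04F383.
Top bit is set, so as a signed 64-bit value this is 0xBB490A714B04F383 − 2^64 = -4951414833610951805.

-4951414833610951805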